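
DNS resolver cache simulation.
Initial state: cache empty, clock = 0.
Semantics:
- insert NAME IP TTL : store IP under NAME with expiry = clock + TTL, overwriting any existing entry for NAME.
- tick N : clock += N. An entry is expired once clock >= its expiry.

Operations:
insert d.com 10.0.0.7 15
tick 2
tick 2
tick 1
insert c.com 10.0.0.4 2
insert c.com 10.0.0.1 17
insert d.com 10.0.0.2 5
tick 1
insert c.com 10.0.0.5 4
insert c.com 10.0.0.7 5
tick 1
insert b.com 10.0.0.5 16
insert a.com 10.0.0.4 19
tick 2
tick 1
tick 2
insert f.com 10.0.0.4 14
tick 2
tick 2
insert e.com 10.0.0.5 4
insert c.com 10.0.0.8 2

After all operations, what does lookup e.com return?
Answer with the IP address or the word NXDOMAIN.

Op 1: insert d.com -> 10.0.0.7 (expiry=0+15=15). clock=0
Op 2: tick 2 -> clock=2.
Op 3: tick 2 -> clock=4.
Op 4: tick 1 -> clock=5.
Op 5: insert c.com -> 10.0.0.4 (expiry=5+2=7). clock=5
Op 6: insert c.com -> 10.0.0.1 (expiry=5+17=22). clock=5
Op 7: insert d.com -> 10.0.0.2 (expiry=5+5=10). clock=5
Op 8: tick 1 -> clock=6.
Op 9: insert c.com -> 10.0.0.5 (expiry=6+4=10). clock=6
Op 10: insert c.com -> 10.0.0.7 (expiry=6+5=11). clock=6
Op 11: tick 1 -> clock=7.
Op 12: insert b.com -> 10.0.0.5 (expiry=7+16=23). clock=7
Op 13: insert a.com -> 10.0.0.4 (expiry=7+19=26). clock=7
Op 14: tick 2 -> clock=9.
Op 15: tick 1 -> clock=10. purged={d.com}
Op 16: tick 2 -> clock=12. purged={c.com}
Op 17: insert f.com -> 10.0.0.4 (expiry=12+14=26). clock=12
Op 18: tick 2 -> clock=14.
Op 19: tick 2 -> clock=16.
Op 20: insert e.com -> 10.0.0.5 (expiry=16+4=20). clock=16
Op 21: insert c.com -> 10.0.0.8 (expiry=16+2=18). clock=16
lookup e.com: present, ip=10.0.0.5 expiry=20 > clock=16

Answer: 10.0.0.5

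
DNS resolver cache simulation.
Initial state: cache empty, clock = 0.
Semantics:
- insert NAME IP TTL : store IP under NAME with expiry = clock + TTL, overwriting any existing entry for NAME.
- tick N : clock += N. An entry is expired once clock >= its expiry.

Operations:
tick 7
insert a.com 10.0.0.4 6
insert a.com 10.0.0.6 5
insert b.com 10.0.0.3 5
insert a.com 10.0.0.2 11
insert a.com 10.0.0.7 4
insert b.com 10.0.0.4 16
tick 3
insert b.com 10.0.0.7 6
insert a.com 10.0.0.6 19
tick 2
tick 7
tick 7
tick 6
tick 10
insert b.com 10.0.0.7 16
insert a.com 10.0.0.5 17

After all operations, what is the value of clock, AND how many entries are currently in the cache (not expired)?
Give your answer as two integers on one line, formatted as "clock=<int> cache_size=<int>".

Op 1: tick 7 -> clock=7.
Op 2: insert a.com -> 10.0.0.4 (expiry=7+6=13). clock=7
Op 3: insert a.com -> 10.0.0.6 (expiry=7+5=12). clock=7
Op 4: insert b.com -> 10.0.0.3 (expiry=7+5=12). clock=7
Op 5: insert a.com -> 10.0.0.2 (expiry=7+11=18). clock=7
Op 6: insert a.com -> 10.0.0.7 (expiry=7+4=11). clock=7
Op 7: insert b.com -> 10.0.0.4 (expiry=7+16=23). clock=7
Op 8: tick 3 -> clock=10.
Op 9: insert b.com -> 10.0.0.7 (expiry=10+6=16). clock=10
Op 10: insert a.com -> 10.0.0.6 (expiry=10+19=29). clock=10
Op 11: tick 2 -> clock=12.
Op 12: tick 7 -> clock=19. purged={b.com}
Op 13: tick 7 -> clock=26.
Op 14: tick 6 -> clock=32. purged={a.com}
Op 15: tick 10 -> clock=42.
Op 16: insert b.com -> 10.0.0.7 (expiry=42+16=58). clock=42
Op 17: insert a.com -> 10.0.0.5 (expiry=42+17=59). clock=42
Final clock = 42
Final cache (unexpired): {a.com,b.com} -> size=2

Answer: clock=42 cache_size=2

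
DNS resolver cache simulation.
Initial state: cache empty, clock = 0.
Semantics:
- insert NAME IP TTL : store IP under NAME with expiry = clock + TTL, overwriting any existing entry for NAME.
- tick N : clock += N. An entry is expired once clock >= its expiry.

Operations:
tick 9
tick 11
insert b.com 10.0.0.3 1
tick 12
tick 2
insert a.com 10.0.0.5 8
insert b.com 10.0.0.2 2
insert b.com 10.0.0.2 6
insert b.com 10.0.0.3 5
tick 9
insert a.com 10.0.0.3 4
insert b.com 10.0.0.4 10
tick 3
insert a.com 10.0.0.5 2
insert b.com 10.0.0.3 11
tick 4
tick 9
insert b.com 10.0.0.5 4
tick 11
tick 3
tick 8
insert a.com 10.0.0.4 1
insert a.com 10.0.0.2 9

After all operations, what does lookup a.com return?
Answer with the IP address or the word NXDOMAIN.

Answer: 10.0.0.2

Derivation:
Op 1: tick 9 -> clock=9.
Op 2: tick 11 -> clock=20.
Op 3: insert b.com -> 10.0.0.3 (expiry=20+1=21). clock=20
Op 4: tick 12 -> clock=32. purged={b.com}
Op 5: tick 2 -> clock=34.
Op 6: insert a.com -> 10.0.0.5 (expiry=34+8=42). clock=34
Op 7: insert b.com -> 10.0.0.2 (expiry=34+2=36). clock=34
Op 8: insert b.com -> 10.0.0.2 (expiry=34+6=40). clock=34
Op 9: insert b.com -> 10.0.0.3 (expiry=34+5=39). clock=34
Op 10: tick 9 -> clock=43. purged={a.com,b.com}
Op 11: insert a.com -> 10.0.0.3 (expiry=43+4=47). clock=43
Op 12: insert b.com -> 10.0.0.4 (expiry=43+10=53). clock=43
Op 13: tick 3 -> clock=46.
Op 14: insert a.com -> 10.0.0.5 (expiry=46+2=48). clock=46
Op 15: insert b.com -> 10.0.0.3 (expiry=46+11=57). clock=46
Op 16: tick 4 -> clock=50. purged={a.com}
Op 17: tick 9 -> clock=59. purged={b.com}
Op 18: insert b.com -> 10.0.0.5 (expiry=59+4=63). clock=59
Op 19: tick 11 -> clock=70. purged={b.com}
Op 20: tick 3 -> clock=73.
Op 21: tick 8 -> clock=81.
Op 22: insert a.com -> 10.0.0.4 (expiry=81+1=82). clock=81
Op 23: insert a.com -> 10.0.0.2 (expiry=81+9=90). clock=81
lookup a.com: present, ip=10.0.0.2 expiry=90 > clock=81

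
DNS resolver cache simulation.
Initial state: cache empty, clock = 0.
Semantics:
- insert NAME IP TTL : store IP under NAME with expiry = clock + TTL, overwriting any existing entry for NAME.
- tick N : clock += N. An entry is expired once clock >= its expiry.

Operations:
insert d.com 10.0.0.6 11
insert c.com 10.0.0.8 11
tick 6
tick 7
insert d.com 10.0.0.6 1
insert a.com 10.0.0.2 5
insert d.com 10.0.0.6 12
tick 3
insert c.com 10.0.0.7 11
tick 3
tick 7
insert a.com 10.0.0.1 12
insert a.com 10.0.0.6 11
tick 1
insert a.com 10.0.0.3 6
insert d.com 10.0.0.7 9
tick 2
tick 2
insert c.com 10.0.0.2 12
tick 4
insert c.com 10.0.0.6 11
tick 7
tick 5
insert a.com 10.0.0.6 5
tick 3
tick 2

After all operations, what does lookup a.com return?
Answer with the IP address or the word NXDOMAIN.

Answer: NXDOMAIN

Derivation:
Op 1: insert d.com -> 10.0.0.6 (expiry=0+11=11). clock=0
Op 2: insert c.com -> 10.0.0.8 (expiry=0+11=11). clock=0
Op 3: tick 6 -> clock=6.
Op 4: tick 7 -> clock=13. purged={c.com,d.com}
Op 5: insert d.com -> 10.0.0.6 (expiry=13+1=14). clock=13
Op 6: insert a.com -> 10.0.0.2 (expiry=13+5=18). clock=13
Op 7: insert d.com -> 10.0.0.6 (expiry=13+12=25). clock=13
Op 8: tick 3 -> clock=16.
Op 9: insert c.com -> 10.0.0.7 (expiry=16+11=27). clock=16
Op 10: tick 3 -> clock=19. purged={a.com}
Op 11: tick 7 -> clock=26. purged={d.com}
Op 12: insert a.com -> 10.0.0.1 (expiry=26+12=38). clock=26
Op 13: insert a.com -> 10.0.0.6 (expiry=26+11=37). clock=26
Op 14: tick 1 -> clock=27. purged={c.com}
Op 15: insert a.com -> 10.0.0.3 (expiry=27+6=33). clock=27
Op 16: insert d.com -> 10.0.0.7 (expiry=27+9=36). clock=27
Op 17: tick 2 -> clock=29.
Op 18: tick 2 -> clock=31.
Op 19: insert c.com -> 10.0.0.2 (expiry=31+12=43). clock=31
Op 20: tick 4 -> clock=35. purged={a.com}
Op 21: insert c.com -> 10.0.0.6 (expiry=35+11=46). clock=35
Op 22: tick 7 -> clock=42. purged={d.com}
Op 23: tick 5 -> clock=47. purged={c.com}
Op 24: insert a.com -> 10.0.0.6 (expiry=47+5=52). clock=47
Op 25: tick 3 -> clock=50.
Op 26: tick 2 -> clock=52. purged={a.com}
lookup a.com: not in cache (expired or never inserted)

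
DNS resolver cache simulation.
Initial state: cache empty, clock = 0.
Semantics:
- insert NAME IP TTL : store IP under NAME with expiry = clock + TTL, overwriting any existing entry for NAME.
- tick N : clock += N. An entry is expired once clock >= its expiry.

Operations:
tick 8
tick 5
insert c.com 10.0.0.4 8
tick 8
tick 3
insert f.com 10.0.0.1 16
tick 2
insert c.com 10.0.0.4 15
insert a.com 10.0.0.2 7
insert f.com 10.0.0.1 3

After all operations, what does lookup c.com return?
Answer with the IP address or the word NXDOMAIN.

Op 1: tick 8 -> clock=8.
Op 2: tick 5 -> clock=13.
Op 3: insert c.com -> 10.0.0.4 (expiry=13+8=21). clock=13
Op 4: tick 8 -> clock=21. purged={c.com}
Op 5: tick 3 -> clock=24.
Op 6: insert f.com -> 10.0.0.1 (expiry=24+16=40). clock=24
Op 7: tick 2 -> clock=26.
Op 8: insert c.com -> 10.0.0.4 (expiry=26+15=41). clock=26
Op 9: insert a.com -> 10.0.0.2 (expiry=26+7=33). clock=26
Op 10: insert f.com -> 10.0.0.1 (expiry=26+3=29). clock=26
lookup c.com: present, ip=10.0.0.4 expiry=41 > clock=26

Answer: 10.0.0.4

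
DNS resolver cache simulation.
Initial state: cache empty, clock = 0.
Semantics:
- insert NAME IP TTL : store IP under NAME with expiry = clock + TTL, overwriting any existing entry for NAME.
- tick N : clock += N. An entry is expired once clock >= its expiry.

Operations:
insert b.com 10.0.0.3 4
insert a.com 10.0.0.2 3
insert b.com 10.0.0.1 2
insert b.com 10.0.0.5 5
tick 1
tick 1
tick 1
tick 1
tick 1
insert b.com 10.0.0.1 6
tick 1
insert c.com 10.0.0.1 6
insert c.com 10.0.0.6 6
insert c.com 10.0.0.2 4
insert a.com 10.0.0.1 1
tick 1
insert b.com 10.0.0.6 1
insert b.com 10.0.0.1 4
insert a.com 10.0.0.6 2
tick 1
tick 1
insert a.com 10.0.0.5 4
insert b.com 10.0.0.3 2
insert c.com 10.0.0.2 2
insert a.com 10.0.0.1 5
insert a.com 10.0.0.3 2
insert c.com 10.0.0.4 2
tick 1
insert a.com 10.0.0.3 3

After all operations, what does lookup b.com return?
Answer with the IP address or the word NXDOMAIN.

Answer: 10.0.0.3

Derivation:
Op 1: insert b.com -> 10.0.0.3 (expiry=0+4=4). clock=0
Op 2: insert a.com -> 10.0.0.2 (expiry=0+3=3). clock=0
Op 3: insert b.com -> 10.0.0.1 (expiry=0+2=2). clock=0
Op 4: insert b.com -> 10.0.0.5 (expiry=0+5=5). clock=0
Op 5: tick 1 -> clock=1.
Op 6: tick 1 -> clock=2.
Op 7: tick 1 -> clock=3. purged={a.com}
Op 8: tick 1 -> clock=4.
Op 9: tick 1 -> clock=5. purged={b.com}
Op 10: insert b.com -> 10.0.0.1 (expiry=5+6=11). clock=5
Op 11: tick 1 -> clock=6.
Op 12: insert c.com -> 10.0.0.1 (expiry=6+6=12). clock=6
Op 13: insert c.com -> 10.0.0.6 (expiry=6+6=12). clock=6
Op 14: insert c.com -> 10.0.0.2 (expiry=6+4=10). clock=6
Op 15: insert a.com -> 10.0.0.1 (expiry=6+1=7). clock=6
Op 16: tick 1 -> clock=7. purged={a.com}
Op 17: insert b.com -> 10.0.0.6 (expiry=7+1=8). clock=7
Op 18: insert b.com -> 10.0.0.1 (expiry=7+4=11). clock=7
Op 19: insert a.com -> 10.0.0.6 (expiry=7+2=9). clock=7
Op 20: tick 1 -> clock=8.
Op 21: tick 1 -> clock=9. purged={a.com}
Op 22: insert a.com -> 10.0.0.5 (expiry=9+4=13). clock=9
Op 23: insert b.com -> 10.0.0.3 (expiry=9+2=11). clock=9
Op 24: insert c.com -> 10.0.0.2 (expiry=9+2=11). clock=9
Op 25: insert a.com -> 10.0.0.1 (expiry=9+5=14). clock=9
Op 26: insert a.com -> 10.0.0.3 (expiry=9+2=11). clock=9
Op 27: insert c.com -> 10.0.0.4 (expiry=9+2=11). clock=9
Op 28: tick 1 -> clock=10.
Op 29: insert a.com -> 10.0.0.3 (expiry=10+3=13). clock=10
lookup b.com: present, ip=10.0.0.3 expiry=11 > clock=10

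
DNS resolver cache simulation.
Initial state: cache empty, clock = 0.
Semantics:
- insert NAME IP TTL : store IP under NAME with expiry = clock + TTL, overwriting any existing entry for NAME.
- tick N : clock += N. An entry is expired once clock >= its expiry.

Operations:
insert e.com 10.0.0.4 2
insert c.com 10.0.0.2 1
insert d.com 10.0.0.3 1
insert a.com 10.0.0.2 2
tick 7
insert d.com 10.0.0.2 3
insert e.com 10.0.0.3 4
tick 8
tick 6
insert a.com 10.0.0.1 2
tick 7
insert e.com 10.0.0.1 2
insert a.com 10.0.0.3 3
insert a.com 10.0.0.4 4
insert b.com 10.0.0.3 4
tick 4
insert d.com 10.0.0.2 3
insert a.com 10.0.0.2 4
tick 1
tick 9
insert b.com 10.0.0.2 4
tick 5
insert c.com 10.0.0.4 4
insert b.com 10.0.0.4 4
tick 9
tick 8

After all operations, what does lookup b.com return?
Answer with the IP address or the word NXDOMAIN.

Answer: NXDOMAIN

Derivation:
Op 1: insert e.com -> 10.0.0.4 (expiry=0+2=2). clock=0
Op 2: insert c.com -> 10.0.0.2 (expiry=0+1=1). clock=0
Op 3: insert d.com -> 10.0.0.3 (expiry=0+1=1). clock=0
Op 4: insert a.com -> 10.0.0.2 (expiry=0+2=2). clock=0
Op 5: tick 7 -> clock=7. purged={a.com,c.com,d.com,e.com}
Op 6: insert d.com -> 10.0.0.2 (expiry=7+3=10). clock=7
Op 7: insert e.com -> 10.0.0.3 (expiry=7+4=11). clock=7
Op 8: tick 8 -> clock=15. purged={d.com,e.com}
Op 9: tick 6 -> clock=21.
Op 10: insert a.com -> 10.0.0.1 (expiry=21+2=23). clock=21
Op 11: tick 7 -> clock=28. purged={a.com}
Op 12: insert e.com -> 10.0.0.1 (expiry=28+2=30). clock=28
Op 13: insert a.com -> 10.0.0.3 (expiry=28+3=31). clock=28
Op 14: insert a.com -> 10.0.0.4 (expiry=28+4=32). clock=28
Op 15: insert b.com -> 10.0.0.3 (expiry=28+4=32). clock=28
Op 16: tick 4 -> clock=32. purged={a.com,b.com,e.com}
Op 17: insert d.com -> 10.0.0.2 (expiry=32+3=35). clock=32
Op 18: insert a.com -> 10.0.0.2 (expiry=32+4=36). clock=32
Op 19: tick 1 -> clock=33.
Op 20: tick 9 -> clock=42. purged={a.com,d.com}
Op 21: insert b.com -> 10.0.0.2 (expiry=42+4=46). clock=42
Op 22: tick 5 -> clock=47. purged={b.com}
Op 23: insert c.com -> 10.0.0.4 (expiry=47+4=51). clock=47
Op 24: insert b.com -> 10.0.0.4 (expiry=47+4=51). clock=47
Op 25: tick 9 -> clock=56. purged={b.com,c.com}
Op 26: tick 8 -> clock=64.
lookup b.com: not in cache (expired or never inserted)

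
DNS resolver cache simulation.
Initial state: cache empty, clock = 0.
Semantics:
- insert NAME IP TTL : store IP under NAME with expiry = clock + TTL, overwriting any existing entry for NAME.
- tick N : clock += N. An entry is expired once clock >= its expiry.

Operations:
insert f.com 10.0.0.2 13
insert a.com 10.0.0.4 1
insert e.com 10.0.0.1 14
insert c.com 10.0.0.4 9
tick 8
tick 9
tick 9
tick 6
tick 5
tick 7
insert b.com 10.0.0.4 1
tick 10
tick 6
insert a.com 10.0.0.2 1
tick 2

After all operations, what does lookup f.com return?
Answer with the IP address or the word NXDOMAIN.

Answer: NXDOMAIN

Derivation:
Op 1: insert f.com -> 10.0.0.2 (expiry=0+13=13). clock=0
Op 2: insert a.com -> 10.0.0.4 (expiry=0+1=1). clock=0
Op 3: insert e.com -> 10.0.0.1 (expiry=0+14=14). clock=0
Op 4: insert c.com -> 10.0.0.4 (expiry=0+9=9). clock=0
Op 5: tick 8 -> clock=8. purged={a.com}
Op 6: tick 9 -> clock=17. purged={c.com,e.com,f.com}
Op 7: tick 9 -> clock=26.
Op 8: tick 6 -> clock=32.
Op 9: tick 5 -> clock=37.
Op 10: tick 7 -> clock=44.
Op 11: insert b.com -> 10.0.0.4 (expiry=44+1=45). clock=44
Op 12: tick 10 -> clock=54. purged={b.com}
Op 13: tick 6 -> clock=60.
Op 14: insert a.com -> 10.0.0.2 (expiry=60+1=61). clock=60
Op 15: tick 2 -> clock=62. purged={a.com}
lookup f.com: not in cache (expired or never inserted)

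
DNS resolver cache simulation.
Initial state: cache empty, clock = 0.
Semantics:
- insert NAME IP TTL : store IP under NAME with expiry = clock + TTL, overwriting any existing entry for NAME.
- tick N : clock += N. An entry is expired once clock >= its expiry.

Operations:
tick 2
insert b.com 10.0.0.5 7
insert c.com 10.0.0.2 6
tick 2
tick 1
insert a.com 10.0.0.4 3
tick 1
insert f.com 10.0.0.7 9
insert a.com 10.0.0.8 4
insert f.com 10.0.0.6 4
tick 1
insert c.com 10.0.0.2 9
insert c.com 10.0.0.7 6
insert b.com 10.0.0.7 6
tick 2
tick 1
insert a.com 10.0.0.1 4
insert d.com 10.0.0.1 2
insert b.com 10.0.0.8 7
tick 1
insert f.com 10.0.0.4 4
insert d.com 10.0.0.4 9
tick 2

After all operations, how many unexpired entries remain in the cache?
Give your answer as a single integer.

Op 1: tick 2 -> clock=2.
Op 2: insert b.com -> 10.0.0.5 (expiry=2+7=9). clock=2
Op 3: insert c.com -> 10.0.0.2 (expiry=2+6=8). clock=2
Op 4: tick 2 -> clock=4.
Op 5: tick 1 -> clock=5.
Op 6: insert a.com -> 10.0.0.4 (expiry=5+3=8). clock=5
Op 7: tick 1 -> clock=6.
Op 8: insert f.com -> 10.0.0.7 (expiry=6+9=15). clock=6
Op 9: insert a.com -> 10.0.0.8 (expiry=6+4=10). clock=6
Op 10: insert f.com -> 10.0.0.6 (expiry=6+4=10). clock=6
Op 11: tick 1 -> clock=7.
Op 12: insert c.com -> 10.0.0.2 (expiry=7+9=16). clock=7
Op 13: insert c.com -> 10.0.0.7 (expiry=7+6=13). clock=7
Op 14: insert b.com -> 10.0.0.7 (expiry=7+6=13). clock=7
Op 15: tick 2 -> clock=9.
Op 16: tick 1 -> clock=10. purged={a.com,f.com}
Op 17: insert a.com -> 10.0.0.1 (expiry=10+4=14). clock=10
Op 18: insert d.com -> 10.0.0.1 (expiry=10+2=12). clock=10
Op 19: insert b.com -> 10.0.0.8 (expiry=10+7=17). clock=10
Op 20: tick 1 -> clock=11.
Op 21: insert f.com -> 10.0.0.4 (expiry=11+4=15). clock=11
Op 22: insert d.com -> 10.0.0.4 (expiry=11+9=20). clock=11
Op 23: tick 2 -> clock=13. purged={c.com}
Final cache (unexpired): {a.com,b.com,d.com,f.com} -> size=4

Answer: 4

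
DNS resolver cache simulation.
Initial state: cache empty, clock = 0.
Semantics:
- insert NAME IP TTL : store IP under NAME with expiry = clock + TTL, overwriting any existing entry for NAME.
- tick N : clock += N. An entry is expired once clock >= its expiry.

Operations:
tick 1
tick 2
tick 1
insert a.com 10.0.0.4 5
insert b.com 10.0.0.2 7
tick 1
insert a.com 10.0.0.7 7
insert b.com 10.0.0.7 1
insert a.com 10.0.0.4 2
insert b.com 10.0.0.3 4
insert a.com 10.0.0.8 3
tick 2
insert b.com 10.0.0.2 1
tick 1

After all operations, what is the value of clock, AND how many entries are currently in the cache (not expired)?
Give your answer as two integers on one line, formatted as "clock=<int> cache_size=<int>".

Op 1: tick 1 -> clock=1.
Op 2: tick 2 -> clock=3.
Op 3: tick 1 -> clock=4.
Op 4: insert a.com -> 10.0.0.4 (expiry=4+5=9). clock=4
Op 5: insert b.com -> 10.0.0.2 (expiry=4+7=11). clock=4
Op 6: tick 1 -> clock=5.
Op 7: insert a.com -> 10.0.0.7 (expiry=5+7=12). clock=5
Op 8: insert b.com -> 10.0.0.7 (expiry=5+1=6). clock=5
Op 9: insert a.com -> 10.0.0.4 (expiry=5+2=7). clock=5
Op 10: insert b.com -> 10.0.0.3 (expiry=5+4=9). clock=5
Op 11: insert a.com -> 10.0.0.8 (expiry=5+3=8). clock=5
Op 12: tick 2 -> clock=7.
Op 13: insert b.com -> 10.0.0.2 (expiry=7+1=8). clock=7
Op 14: tick 1 -> clock=8. purged={a.com,b.com}
Final clock = 8
Final cache (unexpired): {} -> size=0

Answer: clock=8 cache_size=0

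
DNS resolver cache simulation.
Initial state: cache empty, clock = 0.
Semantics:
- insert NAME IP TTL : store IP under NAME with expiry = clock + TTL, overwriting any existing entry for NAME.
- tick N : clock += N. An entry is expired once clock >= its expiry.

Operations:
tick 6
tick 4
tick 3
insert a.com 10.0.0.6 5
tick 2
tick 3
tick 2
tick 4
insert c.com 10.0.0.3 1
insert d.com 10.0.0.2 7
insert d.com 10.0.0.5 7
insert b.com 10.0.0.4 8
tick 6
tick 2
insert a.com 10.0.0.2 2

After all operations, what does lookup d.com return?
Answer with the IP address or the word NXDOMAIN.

Op 1: tick 6 -> clock=6.
Op 2: tick 4 -> clock=10.
Op 3: tick 3 -> clock=13.
Op 4: insert a.com -> 10.0.0.6 (expiry=13+5=18). clock=13
Op 5: tick 2 -> clock=15.
Op 6: tick 3 -> clock=18. purged={a.com}
Op 7: tick 2 -> clock=20.
Op 8: tick 4 -> clock=24.
Op 9: insert c.com -> 10.0.0.3 (expiry=24+1=25). clock=24
Op 10: insert d.com -> 10.0.0.2 (expiry=24+7=31). clock=24
Op 11: insert d.com -> 10.0.0.5 (expiry=24+7=31). clock=24
Op 12: insert b.com -> 10.0.0.4 (expiry=24+8=32). clock=24
Op 13: tick 6 -> clock=30. purged={c.com}
Op 14: tick 2 -> clock=32. purged={b.com,d.com}
Op 15: insert a.com -> 10.0.0.2 (expiry=32+2=34). clock=32
lookup d.com: not in cache (expired or never inserted)

Answer: NXDOMAIN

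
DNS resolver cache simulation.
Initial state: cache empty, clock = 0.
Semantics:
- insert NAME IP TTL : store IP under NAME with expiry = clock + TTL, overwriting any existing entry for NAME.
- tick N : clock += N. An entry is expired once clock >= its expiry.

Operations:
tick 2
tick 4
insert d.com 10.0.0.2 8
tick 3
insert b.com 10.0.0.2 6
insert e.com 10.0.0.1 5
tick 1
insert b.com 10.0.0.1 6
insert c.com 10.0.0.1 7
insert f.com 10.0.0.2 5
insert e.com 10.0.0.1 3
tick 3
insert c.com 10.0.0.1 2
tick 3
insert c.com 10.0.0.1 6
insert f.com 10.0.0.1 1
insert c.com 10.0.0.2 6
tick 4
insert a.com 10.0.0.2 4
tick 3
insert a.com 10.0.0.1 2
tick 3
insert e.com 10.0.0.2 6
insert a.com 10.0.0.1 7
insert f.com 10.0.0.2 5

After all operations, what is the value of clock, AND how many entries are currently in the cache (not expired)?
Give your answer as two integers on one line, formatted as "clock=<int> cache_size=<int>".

Answer: clock=26 cache_size=3

Derivation:
Op 1: tick 2 -> clock=2.
Op 2: tick 4 -> clock=6.
Op 3: insert d.com -> 10.0.0.2 (expiry=6+8=14). clock=6
Op 4: tick 3 -> clock=9.
Op 5: insert b.com -> 10.0.0.2 (expiry=9+6=15). clock=9
Op 6: insert e.com -> 10.0.0.1 (expiry=9+5=14). clock=9
Op 7: tick 1 -> clock=10.
Op 8: insert b.com -> 10.0.0.1 (expiry=10+6=16). clock=10
Op 9: insert c.com -> 10.0.0.1 (expiry=10+7=17). clock=10
Op 10: insert f.com -> 10.0.0.2 (expiry=10+5=15). clock=10
Op 11: insert e.com -> 10.0.0.1 (expiry=10+3=13). clock=10
Op 12: tick 3 -> clock=13. purged={e.com}
Op 13: insert c.com -> 10.0.0.1 (expiry=13+2=15). clock=13
Op 14: tick 3 -> clock=16. purged={b.com,c.com,d.com,f.com}
Op 15: insert c.com -> 10.0.0.1 (expiry=16+6=22). clock=16
Op 16: insert f.com -> 10.0.0.1 (expiry=16+1=17). clock=16
Op 17: insert c.com -> 10.0.0.2 (expiry=16+6=22). clock=16
Op 18: tick 4 -> clock=20. purged={f.com}
Op 19: insert a.com -> 10.0.0.2 (expiry=20+4=24). clock=20
Op 20: tick 3 -> clock=23. purged={c.com}
Op 21: insert a.com -> 10.0.0.1 (expiry=23+2=25). clock=23
Op 22: tick 3 -> clock=26. purged={a.com}
Op 23: insert e.com -> 10.0.0.2 (expiry=26+6=32). clock=26
Op 24: insert a.com -> 10.0.0.1 (expiry=26+7=33). clock=26
Op 25: insert f.com -> 10.0.0.2 (expiry=26+5=31). clock=26
Final clock = 26
Final cache (unexpired): {a.com,e.com,f.com} -> size=3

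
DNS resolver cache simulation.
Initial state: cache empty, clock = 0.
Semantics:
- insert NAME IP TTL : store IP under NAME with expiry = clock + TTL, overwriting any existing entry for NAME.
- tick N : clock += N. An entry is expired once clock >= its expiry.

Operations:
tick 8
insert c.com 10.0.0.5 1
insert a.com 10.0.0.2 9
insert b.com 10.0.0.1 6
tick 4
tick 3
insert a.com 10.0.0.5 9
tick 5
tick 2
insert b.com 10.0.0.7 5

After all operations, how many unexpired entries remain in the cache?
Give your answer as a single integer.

Op 1: tick 8 -> clock=8.
Op 2: insert c.com -> 10.0.0.5 (expiry=8+1=9). clock=8
Op 3: insert a.com -> 10.0.0.2 (expiry=8+9=17). clock=8
Op 4: insert b.com -> 10.0.0.1 (expiry=8+6=14). clock=8
Op 5: tick 4 -> clock=12. purged={c.com}
Op 6: tick 3 -> clock=15. purged={b.com}
Op 7: insert a.com -> 10.0.0.5 (expiry=15+9=24). clock=15
Op 8: tick 5 -> clock=20.
Op 9: tick 2 -> clock=22.
Op 10: insert b.com -> 10.0.0.7 (expiry=22+5=27). clock=22
Final cache (unexpired): {a.com,b.com} -> size=2

Answer: 2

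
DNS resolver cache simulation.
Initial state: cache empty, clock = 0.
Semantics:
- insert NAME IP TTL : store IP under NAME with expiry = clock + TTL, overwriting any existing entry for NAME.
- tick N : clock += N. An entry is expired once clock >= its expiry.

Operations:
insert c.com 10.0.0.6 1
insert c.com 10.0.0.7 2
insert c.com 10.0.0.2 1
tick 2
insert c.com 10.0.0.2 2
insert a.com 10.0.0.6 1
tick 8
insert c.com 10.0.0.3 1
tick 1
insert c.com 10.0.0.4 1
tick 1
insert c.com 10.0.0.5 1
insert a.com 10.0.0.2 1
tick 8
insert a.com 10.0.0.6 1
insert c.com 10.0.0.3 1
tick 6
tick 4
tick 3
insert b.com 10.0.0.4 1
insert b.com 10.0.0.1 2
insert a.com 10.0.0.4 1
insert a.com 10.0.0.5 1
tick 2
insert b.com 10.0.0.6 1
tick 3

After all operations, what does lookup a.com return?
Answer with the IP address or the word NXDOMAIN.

Op 1: insert c.com -> 10.0.0.6 (expiry=0+1=1). clock=0
Op 2: insert c.com -> 10.0.0.7 (expiry=0+2=2). clock=0
Op 3: insert c.com -> 10.0.0.2 (expiry=0+1=1). clock=0
Op 4: tick 2 -> clock=2. purged={c.com}
Op 5: insert c.com -> 10.0.0.2 (expiry=2+2=4). clock=2
Op 6: insert a.com -> 10.0.0.6 (expiry=2+1=3). clock=2
Op 7: tick 8 -> clock=10. purged={a.com,c.com}
Op 8: insert c.com -> 10.0.0.3 (expiry=10+1=11). clock=10
Op 9: tick 1 -> clock=11. purged={c.com}
Op 10: insert c.com -> 10.0.0.4 (expiry=11+1=12). clock=11
Op 11: tick 1 -> clock=12. purged={c.com}
Op 12: insert c.com -> 10.0.0.5 (expiry=12+1=13). clock=12
Op 13: insert a.com -> 10.0.0.2 (expiry=12+1=13). clock=12
Op 14: tick 8 -> clock=20. purged={a.com,c.com}
Op 15: insert a.com -> 10.0.0.6 (expiry=20+1=21). clock=20
Op 16: insert c.com -> 10.0.0.3 (expiry=20+1=21). clock=20
Op 17: tick 6 -> clock=26. purged={a.com,c.com}
Op 18: tick 4 -> clock=30.
Op 19: tick 3 -> clock=33.
Op 20: insert b.com -> 10.0.0.4 (expiry=33+1=34). clock=33
Op 21: insert b.com -> 10.0.0.1 (expiry=33+2=35). clock=33
Op 22: insert a.com -> 10.0.0.4 (expiry=33+1=34). clock=33
Op 23: insert a.com -> 10.0.0.5 (expiry=33+1=34). clock=33
Op 24: tick 2 -> clock=35. purged={a.com,b.com}
Op 25: insert b.com -> 10.0.0.6 (expiry=35+1=36). clock=35
Op 26: tick 3 -> clock=38. purged={b.com}
lookup a.com: not in cache (expired or never inserted)

Answer: NXDOMAIN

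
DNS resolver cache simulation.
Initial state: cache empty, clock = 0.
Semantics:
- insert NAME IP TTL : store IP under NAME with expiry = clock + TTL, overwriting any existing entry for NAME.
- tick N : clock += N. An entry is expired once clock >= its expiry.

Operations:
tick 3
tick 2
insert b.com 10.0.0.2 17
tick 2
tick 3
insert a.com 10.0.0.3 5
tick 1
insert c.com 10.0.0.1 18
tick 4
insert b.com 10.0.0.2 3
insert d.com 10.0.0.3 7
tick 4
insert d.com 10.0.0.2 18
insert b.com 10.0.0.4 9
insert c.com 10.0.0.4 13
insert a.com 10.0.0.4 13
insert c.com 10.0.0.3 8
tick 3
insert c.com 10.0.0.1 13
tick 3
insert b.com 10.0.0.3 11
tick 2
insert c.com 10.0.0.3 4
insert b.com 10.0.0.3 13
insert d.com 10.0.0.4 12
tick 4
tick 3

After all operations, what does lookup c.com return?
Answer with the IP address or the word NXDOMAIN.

Answer: NXDOMAIN

Derivation:
Op 1: tick 3 -> clock=3.
Op 2: tick 2 -> clock=5.
Op 3: insert b.com -> 10.0.0.2 (expiry=5+17=22). clock=5
Op 4: tick 2 -> clock=7.
Op 5: tick 3 -> clock=10.
Op 6: insert a.com -> 10.0.0.3 (expiry=10+5=15). clock=10
Op 7: tick 1 -> clock=11.
Op 8: insert c.com -> 10.0.0.1 (expiry=11+18=29). clock=11
Op 9: tick 4 -> clock=15. purged={a.com}
Op 10: insert b.com -> 10.0.0.2 (expiry=15+3=18). clock=15
Op 11: insert d.com -> 10.0.0.3 (expiry=15+7=22). clock=15
Op 12: tick 4 -> clock=19. purged={b.com}
Op 13: insert d.com -> 10.0.0.2 (expiry=19+18=37). clock=19
Op 14: insert b.com -> 10.0.0.4 (expiry=19+9=28). clock=19
Op 15: insert c.com -> 10.0.0.4 (expiry=19+13=32). clock=19
Op 16: insert a.com -> 10.0.0.4 (expiry=19+13=32). clock=19
Op 17: insert c.com -> 10.0.0.3 (expiry=19+8=27). clock=19
Op 18: tick 3 -> clock=22.
Op 19: insert c.com -> 10.0.0.1 (expiry=22+13=35). clock=22
Op 20: tick 3 -> clock=25.
Op 21: insert b.com -> 10.0.0.3 (expiry=25+11=36). clock=25
Op 22: tick 2 -> clock=27.
Op 23: insert c.com -> 10.0.0.3 (expiry=27+4=31). clock=27
Op 24: insert b.com -> 10.0.0.3 (expiry=27+13=40). clock=27
Op 25: insert d.com -> 10.0.0.4 (expiry=27+12=39). clock=27
Op 26: tick 4 -> clock=31. purged={c.com}
Op 27: tick 3 -> clock=34. purged={a.com}
lookup c.com: not in cache (expired or never inserted)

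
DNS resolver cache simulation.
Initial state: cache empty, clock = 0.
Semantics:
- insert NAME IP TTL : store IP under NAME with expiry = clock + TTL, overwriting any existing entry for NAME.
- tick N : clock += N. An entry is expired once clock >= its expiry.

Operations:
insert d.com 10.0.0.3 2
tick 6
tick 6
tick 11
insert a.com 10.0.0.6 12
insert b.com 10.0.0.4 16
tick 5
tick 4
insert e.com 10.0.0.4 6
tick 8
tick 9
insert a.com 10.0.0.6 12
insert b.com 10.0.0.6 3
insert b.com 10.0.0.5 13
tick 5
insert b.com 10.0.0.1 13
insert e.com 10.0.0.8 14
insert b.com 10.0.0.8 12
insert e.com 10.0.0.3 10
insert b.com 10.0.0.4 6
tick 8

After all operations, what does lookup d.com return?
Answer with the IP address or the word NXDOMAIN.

Answer: NXDOMAIN

Derivation:
Op 1: insert d.com -> 10.0.0.3 (expiry=0+2=2). clock=0
Op 2: tick 6 -> clock=6. purged={d.com}
Op 3: tick 6 -> clock=12.
Op 4: tick 11 -> clock=23.
Op 5: insert a.com -> 10.0.0.6 (expiry=23+12=35). clock=23
Op 6: insert b.com -> 10.0.0.4 (expiry=23+16=39). clock=23
Op 7: tick 5 -> clock=28.
Op 8: tick 4 -> clock=32.
Op 9: insert e.com -> 10.0.0.4 (expiry=32+6=38). clock=32
Op 10: tick 8 -> clock=40. purged={a.com,b.com,e.com}
Op 11: tick 9 -> clock=49.
Op 12: insert a.com -> 10.0.0.6 (expiry=49+12=61). clock=49
Op 13: insert b.com -> 10.0.0.6 (expiry=49+3=52). clock=49
Op 14: insert b.com -> 10.0.0.5 (expiry=49+13=62). clock=49
Op 15: tick 5 -> clock=54.
Op 16: insert b.com -> 10.0.0.1 (expiry=54+13=67). clock=54
Op 17: insert e.com -> 10.0.0.8 (expiry=54+14=68). clock=54
Op 18: insert b.com -> 10.0.0.8 (expiry=54+12=66). clock=54
Op 19: insert e.com -> 10.0.0.3 (expiry=54+10=64). clock=54
Op 20: insert b.com -> 10.0.0.4 (expiry=54+6=60). clock=54
Op 21: tick 8 -> clock=62. purged={a.com,b.com}
lookup d.com: not in cache (expired or never inserted)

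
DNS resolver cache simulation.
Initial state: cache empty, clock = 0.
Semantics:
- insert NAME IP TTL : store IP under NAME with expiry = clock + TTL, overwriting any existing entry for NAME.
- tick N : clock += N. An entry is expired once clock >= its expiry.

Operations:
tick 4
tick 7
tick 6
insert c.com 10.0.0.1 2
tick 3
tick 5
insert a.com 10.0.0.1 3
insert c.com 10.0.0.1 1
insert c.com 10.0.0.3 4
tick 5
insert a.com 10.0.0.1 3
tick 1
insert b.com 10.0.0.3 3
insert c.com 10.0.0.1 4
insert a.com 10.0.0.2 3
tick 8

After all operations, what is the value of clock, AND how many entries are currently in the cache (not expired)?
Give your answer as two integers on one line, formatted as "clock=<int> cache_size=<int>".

Op 1: tick 4 -> clock=4.
Op 2: tick 7 -> clock=11.
Op 3: tick 6 -> clock=17.
Op 4: insert c.com -> 10.0.0.1 (expiry=17+2=19). clock=17
Op 5: tick 3 -> clock=20. purged={c.com}
Op 6: tick 5 -> clock=25.
Op 7: insert a.com -> 10.0.0.1 (expiry=25+3=28). clock=25
Op 8: insert c.com -> 10.0.0.1 (expiry=25+1=26). clock=25
Op 9: insert c.com -> 10.0.0.3 (expiry=25+4=29). clock=25
Op 10: tick 5 -> clock=30. purged={a.com,c.com}
Op 11: insert a.com -> 10.0.0.1 (expiry=30+3=33). clock=30
Op 12: tick 1 -> clock=31.
Op 13: insert b.com -> 10.0.0.3 (expiry=31+3=34). clock=31
Op 14: insert c.com -> 10.0.0.1 (expiry=31+4=35). clock=31
Op 15: insert a.com -> 10.0.0.2 (expiry=31+3=34). clock=31
Op 16: tick 8 -> clock=39. purged={a.com,b.com,c.com}
Final clock = 39
Final cache (unexpired): {} -> size=0

Answer: clock=39 cache_size=0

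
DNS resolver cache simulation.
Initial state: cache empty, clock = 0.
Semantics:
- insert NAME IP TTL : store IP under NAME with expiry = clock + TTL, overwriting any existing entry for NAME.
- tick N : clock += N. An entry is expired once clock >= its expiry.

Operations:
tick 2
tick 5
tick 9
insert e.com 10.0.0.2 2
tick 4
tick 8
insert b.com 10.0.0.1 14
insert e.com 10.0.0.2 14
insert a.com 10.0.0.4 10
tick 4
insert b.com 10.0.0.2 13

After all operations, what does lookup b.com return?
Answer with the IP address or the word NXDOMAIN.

Op 1: tick 2 -> clock=2.
Op 2: tick 5 -> clock=7.
Op 3: tick 9 -> clock=16.
Op 4: insert e.com -> 10.0.0.2 (expiry=16+2=18). clock=16
Op 5: tick 4 -> clock=20. purged={e.com}
Op 6: tick 8 -> clock=28.
Op 7: insert b.com -> 10.0.0.1 (expiry=28+14=42). clock=28
Op 8: insert e.com -> 10.0.0.2 (expiry=28+14=42). clock=28
Op 9: insert a.com -> 10.0.0.4 (expiry=28+10=38). clock=28
Op 10: tick 4 -> clock=32.
Op 11: insert b.com -> 10.0.0.2 (expiry=32+13=45). clock=32
lookup b.com: present, ip=10.0.0.2 expiry=45 > clock=32

Answer: 10.0.0.2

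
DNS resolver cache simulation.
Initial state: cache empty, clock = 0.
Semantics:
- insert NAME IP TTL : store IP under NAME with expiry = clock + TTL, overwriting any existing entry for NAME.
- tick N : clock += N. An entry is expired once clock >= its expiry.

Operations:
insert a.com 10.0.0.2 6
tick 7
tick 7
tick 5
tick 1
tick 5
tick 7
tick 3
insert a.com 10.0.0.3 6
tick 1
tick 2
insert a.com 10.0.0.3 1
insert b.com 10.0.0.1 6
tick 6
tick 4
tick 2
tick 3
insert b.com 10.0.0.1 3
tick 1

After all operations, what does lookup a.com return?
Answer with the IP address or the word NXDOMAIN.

Answer: NXDOMAIN

Derivation:
Op 1: insert a.com -> 10.0.0.2 (expiry=0+6=6). clock=0
Op 2: tick 7 -> clock=7. purged={a.com}
Op 3: tick 7 -> clock=14.
Op 4: tick 5 -> clock=19.
Op 5: tick 1 -> clock=20.
Op 6: tick 5 -> clock=25.
Op 7: tick 7 -> clock=32.
Op 8: tick 3 -> clock=35.
Op 9: insert a.com -> 10.0.0.3 (expiry=35+6=41). clock=35
Op 10: tick 1 -> clock=36.
Op 11: tick 2 -> clock=38.
Op 12: insert a.com -> 10.0.0.3 (expiry=38+1=39). clock=38
Op 13: insert b.com -> 10.0.0.1 (expiry=38+6=44). clock=38
Op 14: tick 6 -> clock=44. purged={a.com,b.com}
Op 15: tick 4 -> clock=48.
Op 16: tick 2 -> clock=50.
Op 17: tick 3 -> clock=53.
Op 18: insert b.com -> 10.0.0.1 (expiry=53+3=56). clock=53
Op 19: tick 1 -> clock=54.
lookup a.com: not in cache (expired or never inserted)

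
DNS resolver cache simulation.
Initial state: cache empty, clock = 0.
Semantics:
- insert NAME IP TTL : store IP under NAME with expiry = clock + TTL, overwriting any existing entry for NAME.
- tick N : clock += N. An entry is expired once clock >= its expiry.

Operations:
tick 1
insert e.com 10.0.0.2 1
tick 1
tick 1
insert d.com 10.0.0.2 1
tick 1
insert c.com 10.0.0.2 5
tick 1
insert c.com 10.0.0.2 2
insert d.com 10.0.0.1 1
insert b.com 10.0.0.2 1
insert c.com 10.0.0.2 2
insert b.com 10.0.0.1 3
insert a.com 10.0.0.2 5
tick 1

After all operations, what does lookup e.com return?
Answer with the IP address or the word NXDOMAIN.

Answer: NXDOMAIN

Derivation:
Op 1: tick 1 -> clock=1.
Op 2: insert e.com -> 10.0.0.2 (expiry=1+1=2). clock=1
Op 3: tick 1 -> clock=2. purged={e.com}
Op 4: tick 1 -> clock=3.
Op 5: insert d.com -> 10.0.0.2 (expiry=3+1=4). clock=3
Op 6: tick 1 -> clock=4. purged={d.com}
Op 7: insert c.com -> 10.0.0.2 (expiry=4+5=9). clock=4
Op 8: tick 1 -> clock=5.
Op 9: insert c.com -> 10.0.0.2 (expiry=5+2=7). clock=5
Op 10: insert d.com -> 10.0.0.1 (expiry=5+1=6). clock=5
Op 11: insert b.com -> 10.0.0.2 (expiry=5+1=6). clock=5
Op 12: insert c.com -> 10.0.0.2 (expiry=5+2=7). clock=5
Op 13: insert b.com -> 10.0.0.1 (expiry=5+3=8). clock=5
Op 14: insert a.com -> 10.0.0.2 (expiry=5+5=10). clock=5
Op 15: tick 1 -> clock=6. purged={d.com}
lookup e.com: not in cache (expired or never inserted)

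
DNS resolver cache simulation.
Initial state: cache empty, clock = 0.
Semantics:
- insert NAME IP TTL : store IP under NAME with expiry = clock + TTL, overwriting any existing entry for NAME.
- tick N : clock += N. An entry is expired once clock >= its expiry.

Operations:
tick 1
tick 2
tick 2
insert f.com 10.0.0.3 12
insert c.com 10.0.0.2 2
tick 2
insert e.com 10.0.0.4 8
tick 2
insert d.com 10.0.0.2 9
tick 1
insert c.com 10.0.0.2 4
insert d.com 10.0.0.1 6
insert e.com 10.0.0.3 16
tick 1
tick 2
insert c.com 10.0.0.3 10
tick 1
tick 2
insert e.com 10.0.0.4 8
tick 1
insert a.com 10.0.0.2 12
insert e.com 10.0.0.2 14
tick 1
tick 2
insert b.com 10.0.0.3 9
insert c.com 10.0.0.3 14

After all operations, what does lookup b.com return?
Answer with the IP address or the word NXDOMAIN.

Op 1: tick 1 -> clock=1.
Op 2: tick 2 -> clock=3.
Op 3: tick 2 -> clock=5.
Op 4: insert f.com -> 10.0.0.3 (expiry=5+12=17). clock=5
Op 5: insert c.com -> 10.0.0.2 (expiry=5+2=7). clock=5
Op 6: tick 2 -> clock=7. purged={c.com}
Op 7: insert e.com -> 10.0.0.4 (expiry=7+8=15). clock=7
Op 8: tick 2 -> clock=9.
Op 9: insert d.com -> 10.0.0.2 (expiry=9+9=18). clock=9
Op 10: tick 1 -> clock=10.
Op 11: insert c.com -> 10.0.0.2 (expiry=10+4=14). clock=10
Op 12: insert d.com -> 10.0.0.1 (expiry=10+6=16). clock=10
Op 13: insert e.com -> 10.0.0.3 (expiry=10+16=26). clock=10
Op 14: tick 1 -> clock=11.
Op 15: tick 2 -> clock=13.
Op 16: insert c.com -> 10.0.0.3 (expiry=13+10=23). clock=13
Op 17: tick 1 -> clock=14.
Op 18: tick 2 -> clock=16. purged={d.com}
Op 19: insert e.com -> 10.0.0.4 (expiry=16+8=24). clock=16
Op 20: tick 1 -> clock=17. purged={f.com}
Op 21: insert a.com -> 10.0.0.2 (expiry=17+12=29). clock=17
Op 22: insert e.com -> 10.0.0.2 (expiry=17+14=31). clock=17
Op 23: tick 1 -> clock=18.
Op 24: tick 2 -> clock=20.
Op 25: insert b.com -> 10.0.0.3 (expiry=20+9=29). clock=20
Op 26: insert c.com -> 10.0.0.3 (expiry=20+14=34). clock=20
lookup b.com: present, ip=10.0.0.3 expiry=29 > clock=20

Answer: 10.0.0.3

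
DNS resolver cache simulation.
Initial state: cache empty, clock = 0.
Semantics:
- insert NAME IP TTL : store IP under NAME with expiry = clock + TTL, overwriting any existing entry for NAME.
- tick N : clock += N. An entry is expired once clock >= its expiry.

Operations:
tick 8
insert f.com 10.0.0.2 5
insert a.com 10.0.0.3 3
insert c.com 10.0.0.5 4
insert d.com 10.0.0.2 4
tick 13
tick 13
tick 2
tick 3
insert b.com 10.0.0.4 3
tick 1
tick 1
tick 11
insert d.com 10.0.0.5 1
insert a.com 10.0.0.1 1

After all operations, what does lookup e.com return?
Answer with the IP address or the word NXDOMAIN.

Op 1: tick 8 -> clock=8.
Op 2: insert f.com -> 10.0.0.2 (expiry=8+5=13). clock=8
Op 3: insert a.com -> 10.0.0.3 (expiry=8+3=11). clock=8
Op 4: insert c.com -> 10.0.0.5 (expiry=8+4=12). clock=8
Op 5: insert d.com -> 10.0.0.2 (expiry=8+4=12). clock=8
Op 6: tick 13 -> clock=21. purged={a.com,c.com,d.com,f.com}
Op 7: tick 13 -> clock=34.
Op 8: tick 2 -> clock=36.
Op 9: tick 3 -> clock=39.
Op 10: insert b.com -> 10.0.0.4 (expiry=39+3=42). clock=39
Op 11: tick 1 -> clock=40.
Op 12: tick 1 -> clock=41.
Op 13: tick 11 -> clock=52. purged={b.com}
Op 14: insert d.com -> 10.0.0.5 (expiry=52+1=53). clock=52
Op 15: insert a.com -> 10.0.0.1 (expiry=52+1=53). clock=52
lookup e.com: not in cache (expired or never inserted)

Answer: NXDOMAIN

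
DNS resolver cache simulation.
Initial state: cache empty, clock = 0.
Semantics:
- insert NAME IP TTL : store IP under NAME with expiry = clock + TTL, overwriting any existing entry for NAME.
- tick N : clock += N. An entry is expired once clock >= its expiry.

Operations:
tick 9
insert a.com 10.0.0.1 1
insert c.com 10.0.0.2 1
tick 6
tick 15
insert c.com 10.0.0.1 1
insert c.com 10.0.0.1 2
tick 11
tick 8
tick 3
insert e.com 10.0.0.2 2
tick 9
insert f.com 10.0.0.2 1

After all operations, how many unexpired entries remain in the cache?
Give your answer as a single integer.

Answer: 1

Derivation:
Op 1: tick 9 -> clock=9.
Op 2: insert a.com -> 10.0.0.1 (expiry=9+1=10). clock=9
Op 3: insert c.com -> 10.0.0.2 (expiry=9+1=10). clock=9
Op 4: tick 6 -> clock=15. purged={a.com,c.com}
Op 5: tick 15 -> clock=30.
Op 6: insert c.com -> 10.0.0.1 (expiry=30+1=31). clock=30
Op 7: insert c.com -> 10.0.0.1 (expiry=30+2=32). clock=30
Op 8: tick 11 -> clock=41. purged={c.com}
Op 9: tick 8 -> clock=49.
Op 10: tick 3 -> clock=52.
Op 11: insert e.com -> 10.0.0.2 (expiry=52+2=54). clock=52
Op 12: tick 9 -> clock=61. purged={e.com}
Op 13: insert f.com -> 10.0.0.2 (expiry=61+1=62). clock=61
Final cache (unexpired): {f.com} -> size=1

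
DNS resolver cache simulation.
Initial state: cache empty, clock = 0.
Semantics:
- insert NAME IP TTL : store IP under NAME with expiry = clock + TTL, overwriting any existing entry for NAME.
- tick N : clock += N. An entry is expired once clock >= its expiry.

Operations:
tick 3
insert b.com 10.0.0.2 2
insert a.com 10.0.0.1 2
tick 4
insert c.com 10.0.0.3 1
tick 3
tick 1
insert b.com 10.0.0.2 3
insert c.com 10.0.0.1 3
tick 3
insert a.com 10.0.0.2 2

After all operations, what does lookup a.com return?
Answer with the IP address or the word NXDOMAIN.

Op 1: tick 3 -> clock=3.
Op 2: insert b.com -> 10.0.0.2 (expiry=3+2=5). clock=3
Op 3: insert a.com -> 10.0.0.1 (expiry=3+2=5). clock=3
Op 4: tick 4 -> clock=7. purged={a.com,b.com}
Op 5: insert c.com -> 10.0.0.3 (expiry=7+1=8). clock=7
Op 6: tick 3 -> clock=10. purged={c.com}
Op 7: tick 1 -> clock=11.
Op 8: insert b.com -> 10.0.0.2 (expiry=11+3=14). clock=11
Op 9: insert c.com -> 10.0.0.1 (expiry=11+3=14). clock=11
Op 10: tick 3 -> clock=14. purged={b.com,c.com}
Op 11: insert a.com -> 10.0.0.2 (expiry=14+2=16). clock=14
lookup a.com: present, ip=10.0.0.2 expiry=16 > clock=14

Answer: 10.0.0.2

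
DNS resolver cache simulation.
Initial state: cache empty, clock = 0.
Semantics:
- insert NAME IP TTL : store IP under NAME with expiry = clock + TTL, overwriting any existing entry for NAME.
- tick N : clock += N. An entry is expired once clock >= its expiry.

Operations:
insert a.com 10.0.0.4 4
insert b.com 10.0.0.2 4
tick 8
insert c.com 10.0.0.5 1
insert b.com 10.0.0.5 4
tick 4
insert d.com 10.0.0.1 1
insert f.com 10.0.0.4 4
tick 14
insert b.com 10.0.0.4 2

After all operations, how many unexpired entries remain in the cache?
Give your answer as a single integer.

Answer: 1

Derivation:
Op 1: insert a.com -> 10.0.0.4 (expiry=0+4=4). clock=0
Op 2: insert b.com -> 10.0.0.2 (expiry=0+4=4). clock=0
Op 3: tick 8 -> clock=8. purged={a.com,b.com}
Op 4: insert c.com -> 10.0.0.5 (expiry=8+1=9). clock=8
Op 5: insert b.com -> 10.0.0.5 (expiry=8+4=12). clock=8
Op 6: tick 4 -> clock=12. purged={b.com,c.com}
Op 7: insert d.com -> 10.0.0.1 (expiry=12+1=13). clock=12
Op 8: insert f.com -> 10.0.0.4 (expiry=12+4=16). clock=12
Op 9: tick 14 -> clock=26. purged={d.com,f.com}
Op 10: insert b.com -> 10.0.0.4 (expiry=26+2=28). clock=26
Final cache (unexpired): {b.com} -> size=1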